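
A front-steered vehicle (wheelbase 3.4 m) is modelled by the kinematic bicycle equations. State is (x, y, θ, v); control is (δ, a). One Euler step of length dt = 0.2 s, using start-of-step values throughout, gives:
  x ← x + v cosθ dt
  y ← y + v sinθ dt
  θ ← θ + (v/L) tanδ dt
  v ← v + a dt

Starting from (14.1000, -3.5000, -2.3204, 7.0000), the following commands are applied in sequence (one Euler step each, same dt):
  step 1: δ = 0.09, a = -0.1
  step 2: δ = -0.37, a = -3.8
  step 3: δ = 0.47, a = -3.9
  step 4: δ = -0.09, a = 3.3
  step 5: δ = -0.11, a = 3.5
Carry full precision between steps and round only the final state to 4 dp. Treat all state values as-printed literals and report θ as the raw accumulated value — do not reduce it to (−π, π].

(9.7927, -8.1452, -2.3251, 6.8000)

after step 1 (δ=0.09, a=-0.1): (13.146112, -4.524743, -2.283241, 6.980000)
after step 2 (δ=-0.37, a=-3.8): (12.233567, -5.581188, -2.442493, 6.220000)
after step 3 (δ=0.47, a=-3.9): (11.281382, -6.381738, -2.256637, 5.440000)
after step 4 (δ=-0.09, a=3.3): (10.592326, -7.223727, -2.285515, 6.100000)
after step 5 (δ=-0.11, a=3.5): (9.792731, -8.145166, -2.325146, 6.800000)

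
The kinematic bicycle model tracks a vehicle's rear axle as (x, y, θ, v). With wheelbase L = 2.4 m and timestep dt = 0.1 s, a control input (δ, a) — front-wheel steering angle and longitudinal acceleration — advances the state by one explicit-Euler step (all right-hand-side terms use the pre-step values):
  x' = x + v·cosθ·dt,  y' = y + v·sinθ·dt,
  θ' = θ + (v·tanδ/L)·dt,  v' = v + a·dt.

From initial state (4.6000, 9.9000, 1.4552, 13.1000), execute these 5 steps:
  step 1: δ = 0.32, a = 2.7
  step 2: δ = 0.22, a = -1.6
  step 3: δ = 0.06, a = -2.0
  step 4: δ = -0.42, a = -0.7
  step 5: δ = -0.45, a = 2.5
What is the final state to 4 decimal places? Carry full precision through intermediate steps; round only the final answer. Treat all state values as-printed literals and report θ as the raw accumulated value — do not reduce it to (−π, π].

after step 1 (δ=0.32, a=2.7): (4.751094, 11.201257, 1.636083, 13.370000)
after step 2 (δ=0.22, a=-1.6): (4.663867, 12.535409, 1.760658, 13.210000)
after step 3 (δ=0.06, a=-2.0): (4.414564, 13.832671, 1.793723, 13.010000)
after step 4 (δ=-0.42, a=-0.7): (4.126933, 15.101477, 1.551643, 12.940000)
after step 5 (δ=-0.45, a=2.5): (4.151716, 16.395240, 1.291196, 13.190000)

(4.1517, 16.3952, 1.2912, 13.1900)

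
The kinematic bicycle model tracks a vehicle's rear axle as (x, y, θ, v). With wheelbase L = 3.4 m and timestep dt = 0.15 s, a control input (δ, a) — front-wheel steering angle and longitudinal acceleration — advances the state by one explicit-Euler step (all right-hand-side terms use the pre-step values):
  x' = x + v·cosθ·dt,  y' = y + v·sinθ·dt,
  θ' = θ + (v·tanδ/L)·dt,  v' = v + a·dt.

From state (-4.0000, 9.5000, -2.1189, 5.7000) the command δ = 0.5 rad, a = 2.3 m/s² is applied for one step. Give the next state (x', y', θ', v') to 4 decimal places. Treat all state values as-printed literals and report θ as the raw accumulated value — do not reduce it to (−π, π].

x' = -4.0000 + 5.7000·cos(-2.1189)·0.15 = -4.4455
y' = 9.5000 + 5.7000·sin(-2.1189)·0.15 = 8.7702
θ' = -2.1189 + (5.7000/3.4)·tan(0.5)·0.15 = -1.9815
v' = 5.7000 + 2.3000·0.15 = 6.0450

(-4.4455, 8.7702, -1.9815, 6.0450)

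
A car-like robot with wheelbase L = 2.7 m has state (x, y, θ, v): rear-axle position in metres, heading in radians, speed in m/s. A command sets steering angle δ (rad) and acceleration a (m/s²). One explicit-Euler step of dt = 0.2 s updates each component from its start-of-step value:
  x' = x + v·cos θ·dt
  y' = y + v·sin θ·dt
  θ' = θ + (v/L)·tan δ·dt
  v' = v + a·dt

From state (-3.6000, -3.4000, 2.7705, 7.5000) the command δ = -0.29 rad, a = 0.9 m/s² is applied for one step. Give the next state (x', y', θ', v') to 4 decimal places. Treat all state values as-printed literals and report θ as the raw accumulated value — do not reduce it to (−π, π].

x' = -3.6000 + 7.5000·cos(2.7705)·0.2 = -4.9979
y' = -3.4000 + 7.5000·sin(2.7705)·0.2 = -2.8560
θ' = 2.7705 + (7.5000/2.7)·tan(-0.29)·0.2 = 2.6047
v' = 7.5000 + 0.9000·0.2 = 7.6800

(-4.9979, -2.8560, 2.6047, 7.6800)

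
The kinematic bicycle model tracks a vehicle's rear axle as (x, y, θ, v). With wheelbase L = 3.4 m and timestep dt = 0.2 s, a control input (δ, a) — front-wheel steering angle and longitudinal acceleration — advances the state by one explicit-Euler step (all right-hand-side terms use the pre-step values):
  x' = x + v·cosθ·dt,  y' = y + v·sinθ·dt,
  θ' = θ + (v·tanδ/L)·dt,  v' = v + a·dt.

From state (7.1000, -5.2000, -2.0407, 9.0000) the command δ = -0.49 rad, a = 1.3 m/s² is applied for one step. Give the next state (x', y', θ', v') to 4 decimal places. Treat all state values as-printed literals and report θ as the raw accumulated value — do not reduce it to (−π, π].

x' = 7.1000 + 9.0000·cos(-2.0407)·0.2 = 6.2850
y' = -5.2000 + 9.0000·sin(-2.0407)·0.2 = -6.8049
θ' = -2.0407 + (9.0000/3.4)·tan(-0.49)·0.2 = -2.3231
v' = 9.0000 + 1.3000·0.2 = 9.2600

(6.2850, -6.8049, -2.3231, 9.2600)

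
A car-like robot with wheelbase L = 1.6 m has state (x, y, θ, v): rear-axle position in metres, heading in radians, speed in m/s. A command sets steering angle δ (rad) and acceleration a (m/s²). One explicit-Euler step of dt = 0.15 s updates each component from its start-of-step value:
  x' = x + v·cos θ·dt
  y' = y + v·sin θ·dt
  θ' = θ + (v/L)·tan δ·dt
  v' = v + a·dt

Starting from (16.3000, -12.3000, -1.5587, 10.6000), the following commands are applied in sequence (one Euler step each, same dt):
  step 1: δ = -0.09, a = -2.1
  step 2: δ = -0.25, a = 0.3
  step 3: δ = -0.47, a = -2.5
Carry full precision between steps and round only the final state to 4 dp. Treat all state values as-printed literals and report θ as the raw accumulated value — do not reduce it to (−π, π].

after step 1 (δ=-0.09, a=-2.1): (16.319233, -13.889884, -1.648380, 10.285000)
after step 2 (δ=-0.25, a=0.3): (16.199661, -15.427993, -1.894585, 10.330000)
after step 3 (δ=-0.47, a=-2.5): (15.706671, -16.896976, -2.386518, 9.955000)

(15.7067, -16.8970, -2.3865, 9.9550)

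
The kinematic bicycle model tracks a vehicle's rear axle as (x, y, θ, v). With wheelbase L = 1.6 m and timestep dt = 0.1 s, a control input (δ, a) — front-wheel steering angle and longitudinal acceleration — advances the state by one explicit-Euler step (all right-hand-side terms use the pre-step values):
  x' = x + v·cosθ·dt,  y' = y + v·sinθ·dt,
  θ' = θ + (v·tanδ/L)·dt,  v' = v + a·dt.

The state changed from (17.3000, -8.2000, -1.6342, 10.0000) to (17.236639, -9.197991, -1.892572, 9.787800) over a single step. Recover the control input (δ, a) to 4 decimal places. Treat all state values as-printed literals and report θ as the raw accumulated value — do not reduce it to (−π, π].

a = (v'−v)/dt = (-0.212200)/0.1 = -2.1220
Δθ = θ'−θ = -0.258372;  (v·dt/L) = 10.0000·0.1/1.6 = 0.625000
tan δ = Δθ·L/(v·dt) = -0.413395  →  δ = -0.3920

δ = -0.3920, a = -2.1220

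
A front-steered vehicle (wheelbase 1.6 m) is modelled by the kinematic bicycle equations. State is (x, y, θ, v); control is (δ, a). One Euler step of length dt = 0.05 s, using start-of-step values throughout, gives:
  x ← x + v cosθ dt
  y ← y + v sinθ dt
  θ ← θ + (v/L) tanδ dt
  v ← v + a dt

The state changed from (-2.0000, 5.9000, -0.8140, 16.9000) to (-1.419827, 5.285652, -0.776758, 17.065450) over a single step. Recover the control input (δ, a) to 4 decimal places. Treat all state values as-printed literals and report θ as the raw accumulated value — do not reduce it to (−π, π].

δ = 0.0704, a = 3.3090

a = (v'−v)/dt = (0.165450)/0.05 = 3.3090
Δθ = θ'−θ = 0.037242;  (v·dt/L) = 16.9000·0.05/1.6 = 0.528125
tan δ = Δθ·L/(v·dt) = 0.070517  →  δ = 0.0704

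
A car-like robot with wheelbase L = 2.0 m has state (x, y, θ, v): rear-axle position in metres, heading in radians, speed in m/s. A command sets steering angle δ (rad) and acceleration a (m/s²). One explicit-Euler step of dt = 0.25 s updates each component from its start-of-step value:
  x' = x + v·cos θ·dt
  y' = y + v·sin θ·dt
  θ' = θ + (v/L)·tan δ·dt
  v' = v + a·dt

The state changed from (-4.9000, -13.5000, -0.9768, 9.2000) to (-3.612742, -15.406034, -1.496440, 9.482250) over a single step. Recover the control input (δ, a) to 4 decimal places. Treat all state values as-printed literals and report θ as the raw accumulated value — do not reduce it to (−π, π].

δ = -0.4244, a = 1.1290

a = (v'−v)/dt = (0.282250)/0.25 = 1.1290
Δθ = θ'−θ = -0.519640;  (v·dt/L) = 9.2000·0.25/2.0 = 1.150000
tan δ = Δθ·L/(v·dt) = -0.451861  →  δ = -0.4244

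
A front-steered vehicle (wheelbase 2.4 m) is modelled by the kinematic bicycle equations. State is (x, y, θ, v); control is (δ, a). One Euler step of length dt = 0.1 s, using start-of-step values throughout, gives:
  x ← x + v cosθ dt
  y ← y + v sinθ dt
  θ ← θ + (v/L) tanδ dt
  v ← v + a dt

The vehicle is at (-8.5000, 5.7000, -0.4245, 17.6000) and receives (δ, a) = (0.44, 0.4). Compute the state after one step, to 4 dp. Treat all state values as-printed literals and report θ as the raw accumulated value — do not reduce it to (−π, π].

x' = -8.5000 + 17.6000·cos(-0.4245)·0.1 = -6.8962
y' = 5.7000 + 17.6000·sin(-0.4245)·0.1 = 4.9751
θ' = -0.4245 + (17.6000/2.4)·tan(0.44)·0.1 = -0.0793
v' = 17.6000 + 0.4000·0.1 = 17.6400

(-6.8962, 4.9751, -0.0793, 17.6400)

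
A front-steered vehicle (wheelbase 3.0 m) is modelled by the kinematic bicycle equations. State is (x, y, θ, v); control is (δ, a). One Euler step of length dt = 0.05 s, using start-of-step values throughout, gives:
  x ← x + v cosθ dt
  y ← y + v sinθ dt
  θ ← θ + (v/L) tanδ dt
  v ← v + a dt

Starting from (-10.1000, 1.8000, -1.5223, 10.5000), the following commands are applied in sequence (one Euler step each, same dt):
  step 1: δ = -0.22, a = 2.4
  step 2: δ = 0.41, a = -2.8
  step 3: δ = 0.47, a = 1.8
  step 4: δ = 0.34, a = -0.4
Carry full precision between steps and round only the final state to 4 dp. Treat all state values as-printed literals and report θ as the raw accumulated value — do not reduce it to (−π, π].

(-9.9324, -0.2978, -1.3335, 10.5500)

after step 1 (δ=-0.22, a=2.4): (-10.074549, 1.275617, -1.561433, 10.620000)
after step 2 (δ=0.41, a=-2.8): (-10.069578, 0.744641, -1.484504, 10.480000)
after step 3 (δ=0.47, a=1.8): (-10.024417, 0.222590, -1.395779, 10.570000)
after step 4 (δ=0.34, a=-0.4): (-9.932391, -0.297836, -1.333462, 10.550000)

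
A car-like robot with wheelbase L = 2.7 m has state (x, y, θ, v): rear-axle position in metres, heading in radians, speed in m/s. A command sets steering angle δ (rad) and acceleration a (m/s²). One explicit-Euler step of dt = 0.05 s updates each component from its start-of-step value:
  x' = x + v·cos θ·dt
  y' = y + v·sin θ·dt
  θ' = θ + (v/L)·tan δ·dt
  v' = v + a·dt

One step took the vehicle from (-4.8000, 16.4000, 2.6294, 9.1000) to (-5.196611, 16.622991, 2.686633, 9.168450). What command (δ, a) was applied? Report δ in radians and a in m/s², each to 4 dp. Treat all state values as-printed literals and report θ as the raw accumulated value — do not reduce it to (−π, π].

δ = 0.3274, a = 1.3690

a = (v'−v)/dt = (0.068450)/0.05 = 1.3690
Δθ = θ'−θ = 0.057233;  (v·dt/L) = 9.1000·0.05/2.7 = 0.168519
tan δ = Δθ·L/(v·dt) = 0.339624  →  δ = 0.3274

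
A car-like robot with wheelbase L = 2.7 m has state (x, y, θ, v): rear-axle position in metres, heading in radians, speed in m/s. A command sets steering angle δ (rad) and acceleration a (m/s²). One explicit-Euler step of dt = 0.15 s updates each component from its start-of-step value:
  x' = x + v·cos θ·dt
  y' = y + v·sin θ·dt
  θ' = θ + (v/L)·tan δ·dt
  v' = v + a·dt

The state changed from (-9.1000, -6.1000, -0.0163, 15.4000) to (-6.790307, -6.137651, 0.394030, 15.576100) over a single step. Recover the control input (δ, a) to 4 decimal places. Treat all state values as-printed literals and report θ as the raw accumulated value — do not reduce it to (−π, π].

a = (v'−v)/dt = (0.176100)/0.15 = 1.1740
Δθ = θ'−θ = 0.410330;  (v·dt/L) = 15.4000·0.15/2.7 = 0.855556
tan δ = Δθ·L/(v·dt) = 0.479606  →  δ = 0.4472

δ = 0.4472, a = 1.1740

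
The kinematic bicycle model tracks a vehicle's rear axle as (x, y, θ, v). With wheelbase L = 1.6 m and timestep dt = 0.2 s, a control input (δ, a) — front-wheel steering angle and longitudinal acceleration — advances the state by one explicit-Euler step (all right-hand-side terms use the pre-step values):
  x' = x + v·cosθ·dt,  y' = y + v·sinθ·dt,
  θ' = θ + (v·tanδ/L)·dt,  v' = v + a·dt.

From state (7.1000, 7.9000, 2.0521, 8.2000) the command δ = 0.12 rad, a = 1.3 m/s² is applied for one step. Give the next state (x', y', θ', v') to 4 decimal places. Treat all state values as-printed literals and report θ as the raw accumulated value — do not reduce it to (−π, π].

x' = 7.1000 + 8.2000·cos(2.0521)·0.2 = 6.3408
y' = 7.9000 + 8.2000·sin(2.0521)·0.2 = 9.3537
θ' = 2.0521 + (8.2000/1.6)·tan(0.12)·0.2 = 2.1757
v' = 8.2000 + 1.3000·0.2 = 8.4600

(6.3408, 9.3537, 2.1757, 8.4600)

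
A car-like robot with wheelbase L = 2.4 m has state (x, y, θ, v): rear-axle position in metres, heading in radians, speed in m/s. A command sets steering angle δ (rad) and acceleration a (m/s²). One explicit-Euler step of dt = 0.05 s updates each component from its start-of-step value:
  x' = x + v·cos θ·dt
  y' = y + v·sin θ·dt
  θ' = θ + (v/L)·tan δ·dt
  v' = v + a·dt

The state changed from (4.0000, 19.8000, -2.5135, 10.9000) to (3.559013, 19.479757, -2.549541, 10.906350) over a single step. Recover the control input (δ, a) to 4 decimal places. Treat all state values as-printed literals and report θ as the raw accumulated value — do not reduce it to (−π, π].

δ = -0.1574, a = 0.1270

a = (v'−v)/dt = (0.006350)/0.05 = 0.1270
Δθ = θ'−θ = -0.036041;  (v·dt/L) = 10.9000·0.05/2.4 = 0.227083
tan δ = Δθ·L/(v·dt) = -0.158713  →  δ = -0.1574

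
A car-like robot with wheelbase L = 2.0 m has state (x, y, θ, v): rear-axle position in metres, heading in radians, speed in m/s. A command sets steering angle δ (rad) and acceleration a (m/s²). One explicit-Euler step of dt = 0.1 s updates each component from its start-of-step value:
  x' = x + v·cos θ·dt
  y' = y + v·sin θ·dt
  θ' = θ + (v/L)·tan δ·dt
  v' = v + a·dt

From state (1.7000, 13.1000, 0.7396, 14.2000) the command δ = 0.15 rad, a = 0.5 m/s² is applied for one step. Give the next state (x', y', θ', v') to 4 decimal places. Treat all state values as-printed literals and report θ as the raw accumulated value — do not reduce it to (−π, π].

(2.7490, 14.0571, 0.8469, 14.2500)

x' = 1.7000 + 14.2000·cos(0.7396)·0.1 = 2.7490
y' = 13.1000 + 14.2000·sin(0.7396)·0.1 = 14.0571
θ' = 0.7396 + (14.2000/2.0)·tan(0.15)·0.1 = 0.8469
v' = 14.2000 + 0.5000·0.1 = 14.2500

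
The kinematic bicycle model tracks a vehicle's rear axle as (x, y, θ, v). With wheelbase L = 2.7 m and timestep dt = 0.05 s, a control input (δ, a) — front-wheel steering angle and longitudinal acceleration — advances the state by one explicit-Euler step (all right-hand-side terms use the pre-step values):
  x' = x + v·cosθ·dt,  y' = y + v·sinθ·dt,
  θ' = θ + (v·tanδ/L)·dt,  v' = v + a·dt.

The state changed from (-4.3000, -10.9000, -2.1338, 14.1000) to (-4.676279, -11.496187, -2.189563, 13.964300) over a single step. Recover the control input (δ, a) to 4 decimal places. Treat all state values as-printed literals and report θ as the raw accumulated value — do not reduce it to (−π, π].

δ = -0.2104, a = -2.7140

a = (v'−v)/dt = (-0.135700)/0.05 = -2.7140
Δθ = θ'−θ = -0.055763;  (v·dt/L) = 14.1000·0.05/2.7 = 0.261111
tan δ = Δθ·L/(v·dt) = -0.213560  →  δ = -0.2104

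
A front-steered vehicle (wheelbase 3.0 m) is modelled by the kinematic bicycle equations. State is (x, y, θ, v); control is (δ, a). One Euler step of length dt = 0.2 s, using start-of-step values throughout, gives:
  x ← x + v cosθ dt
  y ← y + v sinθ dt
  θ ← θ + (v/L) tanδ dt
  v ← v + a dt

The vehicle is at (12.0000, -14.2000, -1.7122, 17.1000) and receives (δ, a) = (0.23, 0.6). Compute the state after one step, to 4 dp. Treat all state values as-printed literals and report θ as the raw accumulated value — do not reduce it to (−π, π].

(11.5180, -17.5859, -1.4453, 17.2200)

x' = 12.0000 + 17.1000·cos(-1.7122)·0.2 = 11.5180
y' = -14.2000 + 17.1000·sin(-1.7122)·0.2 = -17.5859
θ' = -1.7122 + (17.1000/3.0)·tan(0.23)·0.2 = -1.4453
v' = 17.1000 + 0.6000·0.2 = 17.2200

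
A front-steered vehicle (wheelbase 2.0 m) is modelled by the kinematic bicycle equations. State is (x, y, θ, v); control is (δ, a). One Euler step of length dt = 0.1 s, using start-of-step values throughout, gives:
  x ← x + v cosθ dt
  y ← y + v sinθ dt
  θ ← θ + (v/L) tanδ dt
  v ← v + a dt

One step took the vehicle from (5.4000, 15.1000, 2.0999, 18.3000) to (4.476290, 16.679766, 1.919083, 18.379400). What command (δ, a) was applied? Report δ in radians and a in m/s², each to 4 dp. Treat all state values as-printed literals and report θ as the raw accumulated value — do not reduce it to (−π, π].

δ = -0.1951, a = 0.7940

a = (v'−v)/dt = (0.079400)/0.1 = 0.7940
Δθ = θ'−θ = -0.180817;  (v·dt/L) = 18.3000·0.1/2.0 = 0.915000
tan δ = Δθ·L/(v·dt) = -0.197614  →  δ = -0.1951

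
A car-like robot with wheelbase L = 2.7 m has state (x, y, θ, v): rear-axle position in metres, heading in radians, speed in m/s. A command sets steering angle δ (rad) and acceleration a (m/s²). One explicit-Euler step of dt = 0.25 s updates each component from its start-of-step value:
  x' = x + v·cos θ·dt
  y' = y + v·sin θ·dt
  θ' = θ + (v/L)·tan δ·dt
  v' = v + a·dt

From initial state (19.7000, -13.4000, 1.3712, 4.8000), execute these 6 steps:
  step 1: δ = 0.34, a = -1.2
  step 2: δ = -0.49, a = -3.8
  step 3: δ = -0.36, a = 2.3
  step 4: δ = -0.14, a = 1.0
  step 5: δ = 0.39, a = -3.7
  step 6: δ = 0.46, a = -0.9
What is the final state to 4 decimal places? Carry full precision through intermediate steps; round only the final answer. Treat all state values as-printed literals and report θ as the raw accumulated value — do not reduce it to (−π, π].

after step 1 (δ=0.34, a=-1.2): (19.937928, -12.223824, 1.528416, 4.500000)
after step 2 (δ=-0.49, a=-3.8): (19.985592, -11.099834, 1.306171, 3.550000)
after step 3 (δ=-0.36, a=2.3): (20.217715, -10.243227, 1.182446, 4.125000)
after step 4 (δ=-0.14, a=1.0): (20.608210, -9.288769, 1.128622, 4.375000)
after step 5 (δ=0.39, a=-3.7): (21.076232, -8.300212, 1.295137, 3.450000)
after step 6 (δ=0.46, a=-0.9): (21.310988, -7.470275, 1.453406, 3.225000)

(21.3110, -7.4703, 1.4534, 3.2250)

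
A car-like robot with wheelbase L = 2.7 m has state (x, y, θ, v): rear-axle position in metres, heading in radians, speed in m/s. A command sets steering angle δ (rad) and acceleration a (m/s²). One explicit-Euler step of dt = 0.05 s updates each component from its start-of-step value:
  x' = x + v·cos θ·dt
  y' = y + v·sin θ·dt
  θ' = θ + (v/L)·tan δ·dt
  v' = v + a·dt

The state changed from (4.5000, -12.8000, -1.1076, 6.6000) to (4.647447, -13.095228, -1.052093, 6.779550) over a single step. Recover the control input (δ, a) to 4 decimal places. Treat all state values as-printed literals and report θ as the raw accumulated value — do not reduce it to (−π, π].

a = (v'−v)/dt = (0.179550)/0.05 = 3.5910
Δθ = θ'−θ = 0.055507;  (v·dt/L) = 6.6000·0.05/2.7 = 0.122222
tan δ = Δθ·L/(v·dt) = 0.454148  →  δ = 0.4263

δ = 0.4263, a = 3.5910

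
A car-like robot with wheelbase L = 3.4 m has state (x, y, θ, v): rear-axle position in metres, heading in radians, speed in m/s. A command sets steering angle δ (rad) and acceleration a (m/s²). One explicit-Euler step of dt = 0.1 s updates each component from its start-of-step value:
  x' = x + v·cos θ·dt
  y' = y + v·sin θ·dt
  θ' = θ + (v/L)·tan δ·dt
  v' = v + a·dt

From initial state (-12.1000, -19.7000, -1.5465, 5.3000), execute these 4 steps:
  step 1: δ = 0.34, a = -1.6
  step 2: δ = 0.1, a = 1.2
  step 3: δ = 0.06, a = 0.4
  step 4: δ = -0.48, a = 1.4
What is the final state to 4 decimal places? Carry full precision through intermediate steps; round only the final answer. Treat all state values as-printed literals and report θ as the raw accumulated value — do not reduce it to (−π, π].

after step 1 (δ=0.34, a=-1.6): (-12.087124, -20.229844, -1.491359, 5.140000)
after step 2 (δ=0.1, a=1.2): (-12.046336, -20.742223, -1.476190, 5.260000)
after step 3 (δ=0.06, a=0.4): (-11.996648, -21.265871, -1.466897, 5.300000)
after step 4 (δ=-0.48, a=1.4): (-11.941680, -21.793012, -1.548051, 5.440000)

(-11.9417, -21.7930, -1.5481, 5.4400)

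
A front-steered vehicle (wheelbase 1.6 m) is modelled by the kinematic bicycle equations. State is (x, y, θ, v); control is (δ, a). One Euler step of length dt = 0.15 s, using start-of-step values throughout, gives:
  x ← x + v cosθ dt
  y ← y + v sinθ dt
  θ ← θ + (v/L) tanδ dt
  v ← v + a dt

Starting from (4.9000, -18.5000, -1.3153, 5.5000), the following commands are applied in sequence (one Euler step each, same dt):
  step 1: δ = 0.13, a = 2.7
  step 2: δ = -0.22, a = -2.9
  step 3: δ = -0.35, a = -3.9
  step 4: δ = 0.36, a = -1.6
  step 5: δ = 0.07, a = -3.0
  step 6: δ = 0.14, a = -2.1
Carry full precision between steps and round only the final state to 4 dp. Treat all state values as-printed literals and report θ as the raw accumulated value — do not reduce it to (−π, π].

after step 1 (δ=0.13, a=2.7): (5.108499, -19.298219, -1.247889, 5.905000)
after step 2 (δ=-0.22, a=-2.9): (5.389570, -20.138190, -1.371683, 5.470000)
after step 3 (δ=-0.35, a=-3.9): (5.551865, -20.942479, -1.558874, 4.885000)
after step 4 (δ=0.36, a=-1.6): (5.560601, -21.675177, -1.386493, 4.645000)
after step 5 (δ=0.07, a=-3.0): (5.688288, -22.360127, -1.355961, 4.195000)
after step 6 (δ=0.14, a=-2.1): (5.822436, -22.974912, -1.300539, 3.880000)

(5.8224, -22.9749, -1.3005, 3.8800)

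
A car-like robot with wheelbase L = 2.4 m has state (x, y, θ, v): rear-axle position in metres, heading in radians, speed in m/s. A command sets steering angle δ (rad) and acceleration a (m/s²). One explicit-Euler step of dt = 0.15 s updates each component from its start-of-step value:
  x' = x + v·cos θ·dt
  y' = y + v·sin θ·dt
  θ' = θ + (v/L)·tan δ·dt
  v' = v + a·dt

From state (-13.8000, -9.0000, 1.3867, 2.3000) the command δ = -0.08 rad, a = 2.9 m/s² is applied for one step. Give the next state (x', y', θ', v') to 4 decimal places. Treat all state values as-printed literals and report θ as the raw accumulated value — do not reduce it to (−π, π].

x' = -13.8000 + 2.3000·cos(1.3867)·0.15 = -13.7368
y' = -9.0000 + 2.3000·sin(1.3867)·0.15 = -8.6608
θ' = 1.3867 + (2.3000/2.4)·tan(-0.08)·0.15 = 1.3752
v' = 2.3000 + 2.9000·0.15 = 2.7350

(-13.7368, -8.6608, 1.3752, 2.7350)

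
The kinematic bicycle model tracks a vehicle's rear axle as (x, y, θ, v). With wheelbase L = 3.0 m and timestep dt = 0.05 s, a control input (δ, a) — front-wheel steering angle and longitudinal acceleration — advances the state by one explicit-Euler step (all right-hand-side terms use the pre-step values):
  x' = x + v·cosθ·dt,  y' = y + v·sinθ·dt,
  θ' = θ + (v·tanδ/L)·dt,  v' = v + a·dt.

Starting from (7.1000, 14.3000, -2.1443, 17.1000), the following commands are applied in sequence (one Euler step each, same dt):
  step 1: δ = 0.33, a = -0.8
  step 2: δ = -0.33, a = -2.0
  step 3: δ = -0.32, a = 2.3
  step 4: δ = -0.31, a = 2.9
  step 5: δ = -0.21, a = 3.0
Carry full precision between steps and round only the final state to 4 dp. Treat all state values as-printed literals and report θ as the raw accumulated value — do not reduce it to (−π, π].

(4.6653, 10.8151, -2.3901, 17.3700)

after step 1 (δ=0.33, a=-0.8): (6.636095, 13.581796, -2.046680, 17.060000)
after step 2 (δ=-0.33, a=-2.0): (6.245315, 12.823574, -2.144072, 16.960000)
after step 3 (δ=-0.32, a=2.3): (5.785371, 12.111145, -2.237744, 17.075000)
after step 4 (δ=-0.31, a=2.9): (5.257249, 11.440342, -2.328904, 17.220000)
after step 5 (δ=-0.21, a=3.0): (4.665270, 10.815137, -2.390076, 17.370000)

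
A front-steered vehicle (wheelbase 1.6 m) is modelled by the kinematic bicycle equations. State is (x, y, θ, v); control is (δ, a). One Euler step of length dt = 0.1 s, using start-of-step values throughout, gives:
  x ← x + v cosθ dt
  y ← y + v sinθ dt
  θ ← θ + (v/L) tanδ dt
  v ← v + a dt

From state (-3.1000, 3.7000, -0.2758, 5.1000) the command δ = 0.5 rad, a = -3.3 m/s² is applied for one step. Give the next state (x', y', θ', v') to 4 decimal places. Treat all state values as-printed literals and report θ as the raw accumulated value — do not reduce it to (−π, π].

x' = -3.1000 + 5.1000·cos(-0.2758)·0.1 = -2.6093
y' = 3.7000 + 5.1000·sin(-0.2758)·0.1 = 3.5611
θ' = -0.2758 + (5.1000/1.6)·tan(0.5)·0.1 = -0.1017
v' = 5.1000 − 3.3000·0.1 = 4.7700

(-2.6093, 3.5611, -0.1017, 4.7700)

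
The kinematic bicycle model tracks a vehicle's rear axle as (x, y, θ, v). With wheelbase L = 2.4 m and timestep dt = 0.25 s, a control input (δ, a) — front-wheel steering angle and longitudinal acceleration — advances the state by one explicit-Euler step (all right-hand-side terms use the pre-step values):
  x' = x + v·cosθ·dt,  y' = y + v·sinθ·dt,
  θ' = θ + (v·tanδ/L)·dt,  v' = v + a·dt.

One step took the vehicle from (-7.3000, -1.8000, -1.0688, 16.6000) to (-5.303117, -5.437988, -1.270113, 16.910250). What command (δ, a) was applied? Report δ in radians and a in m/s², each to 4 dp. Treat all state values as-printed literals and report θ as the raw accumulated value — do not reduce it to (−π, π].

δ = -0.1159, a = 1.2410

a = (v'−v)/dt = (0.310250)/0.25 = 1.2410
Δθ = θ'−θ = -0.201313;  (v·dt/L) = 16.6000·0.25/2.4 = 1.729167
tan δ = Δθ·L/(v·dt) = -0.116422  →  δ = -0.1159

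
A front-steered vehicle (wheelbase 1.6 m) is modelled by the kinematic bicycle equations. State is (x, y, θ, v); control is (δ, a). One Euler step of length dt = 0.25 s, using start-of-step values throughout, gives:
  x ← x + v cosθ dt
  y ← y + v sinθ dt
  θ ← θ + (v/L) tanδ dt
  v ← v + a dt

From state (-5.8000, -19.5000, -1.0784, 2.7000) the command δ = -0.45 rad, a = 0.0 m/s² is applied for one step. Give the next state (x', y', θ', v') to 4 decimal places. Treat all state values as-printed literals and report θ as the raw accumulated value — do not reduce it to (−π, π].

(-5.4809, -20.0948, -1.2822, 2.7000)

x' = -5.8000 + 2.7000·cos(-1.0784)·0.25 = -5.4809
y' = -19.5000 + 2.7000·sin(-1.0784)·0.25 = -20.0948
θ' = -1.0784 + (2.7000/1.6)·tan(-0.45)·0.25 = -1.2822
v' = 2.7000 + 0.0000·0.25 = 2.7000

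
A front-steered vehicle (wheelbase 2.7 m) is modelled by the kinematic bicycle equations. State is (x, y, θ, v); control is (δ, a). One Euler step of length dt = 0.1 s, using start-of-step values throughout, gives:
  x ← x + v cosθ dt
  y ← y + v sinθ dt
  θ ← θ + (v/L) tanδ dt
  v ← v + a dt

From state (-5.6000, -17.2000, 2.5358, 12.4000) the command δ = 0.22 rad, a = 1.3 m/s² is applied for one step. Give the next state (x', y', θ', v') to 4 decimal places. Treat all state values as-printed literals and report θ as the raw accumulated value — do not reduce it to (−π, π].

x' = -5.6000 + 12.4000·cos(2.5358)·0.1 = -6.6193
y' = -17.2000 + 12.4000·sin(2.5358)·0.1 = -16.4939
θ' = 2.5358 + (12.4000/2.7)·tan(0.22)·0.1 = 2.6385
v' = 12.4000 + 1.3000·0.1 = 12.5300

(-6.6193, -16.4939, 2.6385, 12.5300)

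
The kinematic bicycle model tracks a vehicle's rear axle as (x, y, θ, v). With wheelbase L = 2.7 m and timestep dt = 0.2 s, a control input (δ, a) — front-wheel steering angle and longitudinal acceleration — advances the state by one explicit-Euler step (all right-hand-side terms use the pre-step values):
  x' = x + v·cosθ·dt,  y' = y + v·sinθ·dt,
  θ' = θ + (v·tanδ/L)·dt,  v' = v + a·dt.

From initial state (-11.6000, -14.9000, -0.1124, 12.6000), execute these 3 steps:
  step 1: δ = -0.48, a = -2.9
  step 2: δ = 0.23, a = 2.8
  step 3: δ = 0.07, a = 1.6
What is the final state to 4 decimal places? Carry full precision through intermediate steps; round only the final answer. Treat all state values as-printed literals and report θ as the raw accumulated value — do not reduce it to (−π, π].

after step 1 (δ=-0.48, a=-2.9): (-9.095902, -15.182652, -0.598303, 12.020000)
after step 2 (δ=0.23, a=2.8): (-7.109495, -16.536684, -0.389829, 12.580000)
after step 3 (δ=0.07, a=1.6): (-4.782260, -17.492841, -0.324493, 12.900000)

(-4.7823, -17.4928, -0.3245, 12.9000)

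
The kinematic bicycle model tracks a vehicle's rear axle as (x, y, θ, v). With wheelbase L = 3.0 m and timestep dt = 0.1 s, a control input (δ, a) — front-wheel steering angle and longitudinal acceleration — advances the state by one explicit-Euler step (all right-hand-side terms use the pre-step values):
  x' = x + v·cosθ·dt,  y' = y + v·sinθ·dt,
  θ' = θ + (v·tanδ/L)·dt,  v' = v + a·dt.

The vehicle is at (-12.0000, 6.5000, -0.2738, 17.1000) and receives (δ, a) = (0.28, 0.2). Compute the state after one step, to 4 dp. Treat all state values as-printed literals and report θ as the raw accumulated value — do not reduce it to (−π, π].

(-10.3537, 6.0376, -0.1099, 17.1200)

x' = -12.0000 + 17.1000·cos(-0.2738)·0.1 = -10.3537
y' = 6.5000 + 17.1000·sin(-0.2738)·0.1 = 6.0376
θ' = -0.2738 + (17.1000/3.0)·tan(0.28)·0.1 = -0.1099
v' = 17.1000 + 0.2000·0.1 = 17.1200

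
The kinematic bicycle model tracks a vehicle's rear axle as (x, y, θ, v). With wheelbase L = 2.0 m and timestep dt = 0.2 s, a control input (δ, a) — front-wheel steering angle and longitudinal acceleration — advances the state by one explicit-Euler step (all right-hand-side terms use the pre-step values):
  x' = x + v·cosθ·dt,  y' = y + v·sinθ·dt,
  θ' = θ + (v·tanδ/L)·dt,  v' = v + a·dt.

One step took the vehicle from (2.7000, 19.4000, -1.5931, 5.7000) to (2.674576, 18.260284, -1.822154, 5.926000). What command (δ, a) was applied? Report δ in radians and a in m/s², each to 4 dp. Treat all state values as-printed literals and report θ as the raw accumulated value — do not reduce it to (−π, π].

a = (v'−v)/dt = (0.226000)/0.2 = 1.1300
Δθ = θ'−θ = -0.229054;  (v·dt/L) = 5.7000·0.2/2.0 = 0.570000
tan δ = Δθ·L/(v·dt) = -0.401849  →  δ = -0.3821

δ = -0.3821, a = 1.1300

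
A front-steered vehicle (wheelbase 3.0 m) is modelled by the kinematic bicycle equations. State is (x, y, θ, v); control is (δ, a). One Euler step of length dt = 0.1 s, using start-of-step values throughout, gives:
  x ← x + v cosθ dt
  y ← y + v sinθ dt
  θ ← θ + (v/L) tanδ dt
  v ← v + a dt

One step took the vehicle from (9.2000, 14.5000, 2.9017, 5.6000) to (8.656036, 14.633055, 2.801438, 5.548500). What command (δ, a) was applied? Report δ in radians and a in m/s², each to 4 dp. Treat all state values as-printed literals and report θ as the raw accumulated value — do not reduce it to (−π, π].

δ = -0.4929, a = -0.5150

a = (v'−v)/dt = (-0.051500)/0.1 = -0.5150
Δθ = θ'−θ = -0.100262;  (v·dt/L) = 5.6000·0.1/3.0 = 0.186667
tan δ = Δθ·L/(v·dt) = -0.537118  →  δ = -0.4929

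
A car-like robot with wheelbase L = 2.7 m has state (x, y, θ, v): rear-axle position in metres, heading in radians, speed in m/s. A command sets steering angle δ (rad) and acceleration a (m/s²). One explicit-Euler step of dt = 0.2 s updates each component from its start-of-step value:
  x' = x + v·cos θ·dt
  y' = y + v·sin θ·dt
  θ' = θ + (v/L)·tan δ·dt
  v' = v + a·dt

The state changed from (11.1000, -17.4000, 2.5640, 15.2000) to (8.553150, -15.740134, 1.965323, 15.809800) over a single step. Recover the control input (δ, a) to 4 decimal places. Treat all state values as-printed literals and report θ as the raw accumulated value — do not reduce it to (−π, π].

δ = -0.4887, a = 3.0490

a = (v'−v)/dt = (0.609800)/0.2 = 3.0490
Δθ = θ'−θ = -0.598677;  (v·dt/L) = 15.2000·0.2/2.7 = 1.125926
tan δ = Δθ·L/(v·dt) = -0.531720  →  δ = -0.4887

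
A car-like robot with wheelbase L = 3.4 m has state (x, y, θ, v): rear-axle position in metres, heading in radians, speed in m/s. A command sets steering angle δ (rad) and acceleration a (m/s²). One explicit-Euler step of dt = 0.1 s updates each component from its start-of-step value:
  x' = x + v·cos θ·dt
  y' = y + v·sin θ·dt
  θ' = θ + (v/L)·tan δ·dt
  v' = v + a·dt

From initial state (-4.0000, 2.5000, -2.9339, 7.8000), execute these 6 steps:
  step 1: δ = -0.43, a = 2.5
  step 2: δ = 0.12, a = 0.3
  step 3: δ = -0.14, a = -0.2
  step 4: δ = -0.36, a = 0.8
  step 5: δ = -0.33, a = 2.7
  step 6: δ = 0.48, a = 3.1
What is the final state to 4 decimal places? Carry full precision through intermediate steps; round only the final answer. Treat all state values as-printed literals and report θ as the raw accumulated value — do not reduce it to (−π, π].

(-8.8199, 2.1279, -3.0865, 8.7200)

after step 1 (δ=-0.43, a=2.5): (-4.763237, 2.339162, -3.039113, 8.050000)
after step 2 (δ=0.12, a=0.3): (-5.564014, 2.256810, -3.010564, 8.080000)
after step 3 (δ=-0.14, a=-0.2): (-6.365088, 2.151242, -3.044054, 8.060000)
after step 4 (δ=-0.36, a=0.8): (-7.167257, 2.072750, -3.133283, 8.140000)
after step 5 (δ=-0.33, a=2.7): (-7.981229, 2.065986, -3.215288, 8.410000)
after step 6 (δ=0.48, a=3.1): (-8.819946, 2.127908, -3.086513, 8.720000)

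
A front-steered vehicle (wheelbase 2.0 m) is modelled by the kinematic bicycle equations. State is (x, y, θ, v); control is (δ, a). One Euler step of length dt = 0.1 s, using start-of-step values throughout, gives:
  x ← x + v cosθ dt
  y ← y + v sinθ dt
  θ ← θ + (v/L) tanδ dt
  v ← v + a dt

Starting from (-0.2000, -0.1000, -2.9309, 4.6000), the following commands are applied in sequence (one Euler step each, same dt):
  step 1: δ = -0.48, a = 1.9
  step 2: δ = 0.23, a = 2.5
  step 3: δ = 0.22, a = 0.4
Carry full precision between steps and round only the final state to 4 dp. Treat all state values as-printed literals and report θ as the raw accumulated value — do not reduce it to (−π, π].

(-1.6254, -0.3135, -2.9382, 5.0800)

after step 1 (δ=-0.48, a=1.9): (-0.649828, -0.196203, -3.050640, 4.790000)
after step 2 (δ=0.23, a=2.5): (-1.126848, -0.239709, -2.994563, 5.040000)
after step 3 (δ=0.22, a=0.4): (-1.625410, -0.313545, -2.938211, 5.080000)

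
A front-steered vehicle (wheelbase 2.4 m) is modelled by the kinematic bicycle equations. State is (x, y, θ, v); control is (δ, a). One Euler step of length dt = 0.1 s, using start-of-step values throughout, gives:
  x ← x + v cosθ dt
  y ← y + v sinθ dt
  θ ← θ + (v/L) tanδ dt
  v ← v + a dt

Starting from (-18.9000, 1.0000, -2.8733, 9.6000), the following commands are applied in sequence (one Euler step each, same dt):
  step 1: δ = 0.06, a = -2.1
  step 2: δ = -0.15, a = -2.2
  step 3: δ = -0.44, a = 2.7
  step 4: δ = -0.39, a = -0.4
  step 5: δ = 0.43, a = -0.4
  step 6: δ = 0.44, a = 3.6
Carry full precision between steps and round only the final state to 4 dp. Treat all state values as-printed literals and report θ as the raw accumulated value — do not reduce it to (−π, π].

after step 1 (δ=0.06, a=-2.1): (-19.825656, 0.745518, -2.849271, 9.390000)
after step 2 (δ=-0.15, a=-2.2): (-20.724821, 0.474921, -2.908403, 9.170000)
after step 3 (δ=-0.44, a=2.7): (-21.617002, 0.263018, -3.088280, 9.440000)
after step 4 (δ=-0.39, a=-0.4): (-22.559661, 0.212715, -3.249962, 9.400000)
after step 5 (δ=0.43, a=-0.4): (-23.494146, 0.314383, -3.070335, 9.360000)
after step 6 (δ=0.44, a=3.6): (-24.427771, 0.247742, -2.886731, 9.720000)

(-24.4278, 0.2477, -2.8867, 9.7200)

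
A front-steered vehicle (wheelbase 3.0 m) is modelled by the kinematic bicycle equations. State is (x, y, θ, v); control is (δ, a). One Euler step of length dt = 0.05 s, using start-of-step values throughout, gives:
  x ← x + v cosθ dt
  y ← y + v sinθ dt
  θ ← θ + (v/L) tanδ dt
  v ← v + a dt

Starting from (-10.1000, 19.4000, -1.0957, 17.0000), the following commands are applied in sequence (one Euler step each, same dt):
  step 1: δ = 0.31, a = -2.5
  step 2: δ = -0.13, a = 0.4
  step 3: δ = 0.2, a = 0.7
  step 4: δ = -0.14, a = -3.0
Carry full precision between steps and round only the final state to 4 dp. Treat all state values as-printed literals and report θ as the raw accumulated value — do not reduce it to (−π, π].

(-8.3642, 16.4975, -1.0244, 16.7800)

after step 1 (δ=0.31, a=-2.5): (-9.711190, 18.644139, -1.004941, 16.875000)
after step 2 (δ=-0.13, a=0.4): (-9.258823, 17.931904, -1.041710, 16.895000)
after step 3 (δ=0.2, a=0.7): (-8.832440, 17.202658, -0.984631, 16.930000)
after step 4 (δ=-0.14, a=-3.0): (-8.364181, 16.497466, -1.024394, 16.780000)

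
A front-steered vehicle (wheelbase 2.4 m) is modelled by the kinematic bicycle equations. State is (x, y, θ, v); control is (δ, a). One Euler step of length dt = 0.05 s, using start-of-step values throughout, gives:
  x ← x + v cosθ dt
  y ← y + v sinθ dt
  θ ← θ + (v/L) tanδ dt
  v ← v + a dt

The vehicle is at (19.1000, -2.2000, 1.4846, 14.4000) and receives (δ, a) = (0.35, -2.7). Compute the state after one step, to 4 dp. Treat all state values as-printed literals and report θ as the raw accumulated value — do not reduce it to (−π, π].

(19.1620, -1.4827, 1.5941, 14.2650)

x' = 19.1000 + 14.4000·cos(1.4846)·0.05 = 19.1620
y' = -2.2000 + 14.4000·sin(1.4846)·0.05 = -1.4827
θ' = 1.4846 + (14.4000/2.4)·tan(0.35)·0.05 = 1.5941
v' = 14.4000 − 2.7000·0.05 = 14.2650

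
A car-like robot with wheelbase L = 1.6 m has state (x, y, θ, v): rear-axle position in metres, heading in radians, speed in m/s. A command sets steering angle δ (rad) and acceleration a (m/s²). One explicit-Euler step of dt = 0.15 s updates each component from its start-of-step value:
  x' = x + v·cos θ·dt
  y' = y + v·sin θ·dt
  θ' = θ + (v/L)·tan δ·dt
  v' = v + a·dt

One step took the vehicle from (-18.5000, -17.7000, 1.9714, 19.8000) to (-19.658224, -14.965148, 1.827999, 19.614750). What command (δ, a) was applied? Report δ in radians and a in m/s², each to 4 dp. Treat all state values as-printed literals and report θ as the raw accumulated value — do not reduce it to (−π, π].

a = (v'−v)/dt = (-0.185250)/0.15 = -1.2350
Δθ = θ'−θ = -0.143401;  (v·dt/L) = 19.8000·0.15/1.6 = 1.856250
tan δ = Δθ·L/(v·dt) = -0.077253  →  δ = -0.0771

δ = -0.0771, a = -1.2350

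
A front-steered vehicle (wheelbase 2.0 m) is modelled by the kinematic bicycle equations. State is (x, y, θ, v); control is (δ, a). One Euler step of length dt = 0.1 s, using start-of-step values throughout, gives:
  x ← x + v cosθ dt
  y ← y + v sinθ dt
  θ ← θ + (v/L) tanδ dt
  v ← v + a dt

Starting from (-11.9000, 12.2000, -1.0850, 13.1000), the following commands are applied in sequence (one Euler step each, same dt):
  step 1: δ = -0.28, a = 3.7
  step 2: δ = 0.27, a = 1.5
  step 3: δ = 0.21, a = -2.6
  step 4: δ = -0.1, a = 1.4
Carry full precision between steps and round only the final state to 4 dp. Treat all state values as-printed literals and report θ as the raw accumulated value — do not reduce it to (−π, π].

after step 1 (δ=-0.28, a=3.7): (-11.288344, 11.041563, -1.273348, 13.470000)
after step 2 (δ=0.27, a=1.5): (-10.893564, 9.753713, -1.086951, 13.620000)
after step 3 (δ=0.21, a=-2.6): (-10.259980, 8.548053, -0.941801, 13.360000)
after step 4 (δ=-0.1, a=1.4): (-9.473968, 7.467737, -1.008825, 13.500000)

(-9.4740, 7.4677, -1.0088, 13.5000)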